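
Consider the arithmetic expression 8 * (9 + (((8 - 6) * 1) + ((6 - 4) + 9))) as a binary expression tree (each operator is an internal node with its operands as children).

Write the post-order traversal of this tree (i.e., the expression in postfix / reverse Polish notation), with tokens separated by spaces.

8 9 8 6 - 1 * 6 4 - 9 + + + *

Post-order on an expression tree gives postfix notation: for each operator, emit left operand, right operand, then the operator.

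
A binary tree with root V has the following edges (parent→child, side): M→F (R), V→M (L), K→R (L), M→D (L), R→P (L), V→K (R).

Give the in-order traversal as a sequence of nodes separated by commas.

In-order visits the left subtree, then the node, then the right subtree.
At V: go left to M.
  At M: go left to D.
    D is a leaf — visit D.
  Visit M.
  At M: go right to F.
    F is a leaf — visit F.
Visit V.
At V: go right to K.
  At K: go left to R.
    At R: go left to P.
      P is a leaf — visit P.
    Visit R.
    At R: no right child.
  Visit K.
  At K: no right child.

D, M, F, V, P, R, K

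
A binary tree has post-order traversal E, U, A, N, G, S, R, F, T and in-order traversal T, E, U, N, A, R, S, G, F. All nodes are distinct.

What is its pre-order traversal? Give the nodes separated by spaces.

T F R N U E A S G

The last element of post-order is the root; it splits in-order into left and right subtrees.
Root T: left subtree has 0 nodes { }, right has 8 {E, U, N, A, R, S, G, F}.
  Root F: left subtree has 7 nodes {E, U, N, A, R, S, G}, right has 0 { }.
    Root R: left subtree has 4 nodes {E, U, N, A}, right has 2 {S, G}.
      Root N: left subtree has 2 nodes {E, U}, right has 1 {A}.
        Root U: left subtree has 1 node {E}, right has 0 { }.
      Root S: left subtree has 0 nodes { }, right has 1 {G}.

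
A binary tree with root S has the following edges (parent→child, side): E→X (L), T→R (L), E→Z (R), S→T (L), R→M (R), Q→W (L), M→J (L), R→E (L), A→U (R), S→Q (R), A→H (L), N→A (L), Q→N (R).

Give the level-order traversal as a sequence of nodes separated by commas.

Level-order visits nodes level by level from the root, left to right within each level.
Level 0: S
Level 1: T, Q
Level 2: R, W, N
Level 3: E, M, A
Level 4: X, Z, J, H, U

S, T, Q, R, W, N, E, M, A, X, Z, J, H, U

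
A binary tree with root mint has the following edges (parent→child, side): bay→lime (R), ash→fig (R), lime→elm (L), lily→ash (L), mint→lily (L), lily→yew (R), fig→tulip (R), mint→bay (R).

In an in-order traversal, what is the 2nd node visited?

fig

In-order visits the left subtree, then the node, then the right subtree.
At mint: go left to lily.
  At lily: go left to ash.
    At ash: no left child.
    Visit ash.
    At ash: go right to fig.
      At fig: no left child.
      Visit fig.
      At fig: go right to tulip.
        tulip is a leaf — visit tulip.
  Visit lily.
  At lily: go right to yew.
    yew is a leaf — visit yew.
Visit mint.
At mint: go right to bay.
  At bay: no left child.
  Visit bay.
  At bay: go right to lime.
    At lime: go left to elm.
      elm is a leaf — visit elm.
    Visit lime.
    At lime: no right child.
Full in-order sequence: ash, fig, tulip, lily, yew, mint, bay, elm, lime.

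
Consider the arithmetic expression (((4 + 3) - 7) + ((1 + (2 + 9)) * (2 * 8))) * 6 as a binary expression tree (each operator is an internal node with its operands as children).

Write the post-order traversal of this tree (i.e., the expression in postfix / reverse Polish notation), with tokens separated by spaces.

4 3 + 7 - 1 2 9 + + 2 8 * * + 6 *

Post-order on an expression tree gives postfix notation: for each operator, emit left operand, right operand, then the operator.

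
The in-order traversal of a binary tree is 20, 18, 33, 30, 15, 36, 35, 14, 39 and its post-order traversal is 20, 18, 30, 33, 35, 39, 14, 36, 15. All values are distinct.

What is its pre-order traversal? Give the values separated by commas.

15, 33, 18, 20, 30, 36, 14, 35, 39

The last element of post-order is the root; it splits in-order into left and right subtrees.
Root 15: left subtree has 4 nodes {20, 18, 33, 30}, right has 4 {36, 35, 14, 39}.
  Root 33: left subtree has 2 nodes {20, 18}, right has 1 {30}.
    Root 18: left subtree has 1 node {20}, right has 0 { }.
  Root 36: left subtree has 0 nodes { }, right has 3 {35, 14, 39}.
    Root 14: left subtree has 1 node {35}, right has 1 {39}.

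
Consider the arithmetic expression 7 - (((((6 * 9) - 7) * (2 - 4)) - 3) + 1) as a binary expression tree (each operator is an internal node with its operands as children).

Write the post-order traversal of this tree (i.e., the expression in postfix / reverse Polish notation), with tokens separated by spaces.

7 6 9 * 7 - 2 4 - * 3 - 1 + -

Post-order on an expression tree gives postfix notation: for each operator, emit left operand, right operand, then the operator.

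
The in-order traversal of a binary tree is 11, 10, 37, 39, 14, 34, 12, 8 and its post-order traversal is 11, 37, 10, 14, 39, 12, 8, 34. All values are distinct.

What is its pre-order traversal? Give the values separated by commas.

The last element of post-order is the root; it splits in-order into left and right subtrees.
Root 34: left subtree has 5 nodes {11, 10, 37, 39, 14}, right has 2 {12, 8}.
  Root 39: left subtree has 3 nodes {11, 10, 37}, right has 1 {14}.
    Root 10: left subtree has 1 node {11}, right has 1 {37}.
  Root 8: left subtree has 1 node {12}, right has 0 { }.

34, 39, 10, 11, 37, 14, 8, 12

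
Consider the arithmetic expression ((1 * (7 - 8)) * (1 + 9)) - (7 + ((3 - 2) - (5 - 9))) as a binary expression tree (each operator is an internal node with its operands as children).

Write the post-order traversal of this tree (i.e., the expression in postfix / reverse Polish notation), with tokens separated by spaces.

Post-order on an expression tree gives postfix notation: for each operator, emit left operand, right operand, then the operator.

1 7 8 - * 1 9 + * 7 3 2 - 5 9 - - + -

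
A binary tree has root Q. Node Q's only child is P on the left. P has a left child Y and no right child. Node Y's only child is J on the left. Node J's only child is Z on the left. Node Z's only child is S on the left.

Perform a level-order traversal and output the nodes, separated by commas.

Level-order visits nodes level by level from the root, left to right within each level.
Level 0: Q
Level 1: P
Level 2: Y
Level 3: J
Level 4: Z
Level 5: S

Q, P, Y, J, Z, S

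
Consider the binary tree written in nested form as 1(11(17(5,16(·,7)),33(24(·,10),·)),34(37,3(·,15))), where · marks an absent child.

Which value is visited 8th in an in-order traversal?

33

In-order visits the left subtree, then the node, then the right subtree.
At 1: go left to 11.
  At 11: go left to 17.
    At 17: go left to 5.
      5 is a leaf — visit 5.
    Visit 17.
    At 17: go right to 16.
      At 16: no left child.
      Visit 16.
      At 16: go right to 7.
        7 is a leaf — visit 7.
  Visit 11.
  At 11: go right to 33.
    At 33: go left to 24.
      At 24: no left child.
      Visit 24.
      At 24: go right to 10.
        10 is a leaf — visit 10.
    Visit 33.
    At 33: no right child.
Visit 1.
At 1: go right to 34.
  At 34: go left to 37.
    37 is a leaf — visit 37.
  Visit 34.
  At 34: go right to 3.
    At 3: no left child.
    Visit 3.
    At 3: go right to 15.
      15 is a leaf — visit 15.
Full in-order sequence: 5, 17, 16, 7, 11, 24, 10, 33, 1, 37, 34, 3, 15.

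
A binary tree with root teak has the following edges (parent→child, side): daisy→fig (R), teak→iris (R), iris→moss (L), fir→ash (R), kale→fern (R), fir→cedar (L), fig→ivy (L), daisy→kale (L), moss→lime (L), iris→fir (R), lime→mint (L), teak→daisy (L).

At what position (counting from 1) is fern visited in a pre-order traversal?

Pre-order visits the node, then its left subtree, then its right subtree.
Visit teak.
At teak: go left to daisy.
  Visit daisy.
  At daisy: go left to kale.
    Visit kale.
    At kale: no left child.
    At kale: go right to fern.
      fern is a leaf — visit fern.
  At daisy: go right to fig.
    Visit fig.
    At fig: go left to ivy.
      ivy is a leaf — visit ivy.
    At fig: no right child.
At teak: go right to iris.
  Visit iris.
  At iris: go left to moss.
    Visit moss.
    At moss: go left to lime.
      Visit lime.
      At lime: go left to mint.
        mint is a leaf — visit mint.
      At lime: no right child.
    At moss: no right child.
  At iris: go right to fir.
    Visit fir.
    At fir: go left to cedar.
      cedar is a leaf — visit cedar.
    At fir: go right to ash.
      ash is a leaf — visit ash.
Full pre-order sequence: teak, daisy, kale, fern, fig, ivy, iris, moss, lime, mint, fir, cedar, ash.

4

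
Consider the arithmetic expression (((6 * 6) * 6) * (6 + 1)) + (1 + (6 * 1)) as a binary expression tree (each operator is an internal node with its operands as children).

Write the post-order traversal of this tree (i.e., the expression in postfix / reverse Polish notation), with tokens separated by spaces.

Post-order on an expression tree gives postfix notation: for each operator, emit left operand, right operand, then the operator.

6 6 * 6 * 6 1 + * 1 6 1 * + +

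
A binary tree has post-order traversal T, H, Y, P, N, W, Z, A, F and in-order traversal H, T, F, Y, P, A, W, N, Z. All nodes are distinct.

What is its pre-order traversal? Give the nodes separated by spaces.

F H T A P Y Z W N

The last element of post-order is the root; it splits in-order into left and right subtrees.
Root F: left subtree has 2 nodes {H, T}, right has 6 {Y, P, A, W, N, Z}.
  Root H: left subtree has 0 nodes { }, right has 1 {T}.
  Root A: left subtree has 2 nodes {Y, P}, right has 3 {W, N, Z}.
    Root P: left subtree has 1 node {Y}, right has 0 { }.
    Root Z: left subtree has 2 nodes {W, N}, right has 0 { }.
      Root W: left subtree has 0 nodes { }, right has 1 {N}.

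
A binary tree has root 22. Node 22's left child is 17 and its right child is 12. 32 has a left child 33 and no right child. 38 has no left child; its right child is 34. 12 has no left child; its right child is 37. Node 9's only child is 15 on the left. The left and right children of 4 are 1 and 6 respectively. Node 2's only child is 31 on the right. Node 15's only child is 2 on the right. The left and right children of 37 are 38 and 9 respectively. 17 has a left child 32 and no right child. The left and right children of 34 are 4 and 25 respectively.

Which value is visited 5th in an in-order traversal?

In-order visits the left subtree, then the node, then the right subtree.
At 22: go left to 17.
  At 17: go left to 32.
    At 32: go left to 33.
      33 is a leaf — visit 33.
    Visit 32.
    At 32: no right child.
  Visit 17.
  At 17: no right child.
Visit 22.
At 22: go right to 12.
  At 12: no left child.
  Visit 12.
  At 12: go right to 37.
    At 37: go left to 38.
      At 38: no left child.
      Visit 38.
      At 38: go right to 34.
        At 34: go left to 4.
          At 4: go left to 1.
            1 is a leaf — visit 1.
          Visit 4.
          At 4: go right to 6.
            6 is a leaf — visit 6.
        Visit 34.
        At 34: go right to 25.
          25 is a leaf — visit 25.
    Visit 37.
    At 37: go right to 9.
      At 9: go left to 15.
        At 15: no left child.
        Visit 15.
        At 15: go right to 2.
          At 2: no left child.
          Visit 2.
          At 2: go right to 31.
            31 is a leaf — visit 31.
      Visit 9.
      At 9: no right child.
Full in-order sequence: 33, 32, 17, 22, 12, 38, 1, 4, 6, 34, 25, 37, 15, 2, 31, 9.

12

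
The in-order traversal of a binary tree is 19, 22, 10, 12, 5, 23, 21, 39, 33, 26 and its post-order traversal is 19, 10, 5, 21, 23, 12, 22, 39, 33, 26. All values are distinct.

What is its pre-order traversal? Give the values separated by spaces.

26 33 39 22 19 12 10 23 5 21

The last element of post-order is the root; it splits in-order into left and right subtrees.
Root 26: left subtree has 9 nodes {19, 22, 10, 12, 5, 23, 21, 39, 33}, right has 0 { }.
  Root 33: left subtree has 8 nodes {19, 22, 10, 12, 5, 23, 21, 39}, right has 0 { }.
    Root 39: left subtree has 7 nodes {19, 22, 10, 12, 5, 23, 21}, right has 0 { }.
      Root 22: left subtree has 1 node {19}, right has 5 {10, 12, 5, 23, 21}.
        Root 12: left subtree has 1 node {10}, right has 3 {5, 23, 21}.
          Root 23: left subtree has 1 node {5}, right has 1 {21}.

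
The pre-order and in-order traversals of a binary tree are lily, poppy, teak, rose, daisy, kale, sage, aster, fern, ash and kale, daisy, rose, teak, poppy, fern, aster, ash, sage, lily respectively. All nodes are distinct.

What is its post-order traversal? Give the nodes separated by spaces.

kale daisy rose teak fern ash aster sage poppy lily

The first element of pre-order is the root; it splits in-order into left and right subtrees.
Root lily: left subtree has 9 nodes {kale, daisy, rose, teak, poppy, fern, aster, ash, sage}, right has 0 { }.
  Root poppy: left subtree has 4 nodes {kale, daisy, rose, teak}, right has 4 {fern, aster, ash, sage}.
    Root teak: left subtree has 3 nodes {kale, daisy, rose}, right has 0 { }.
      Root rose: left subtree has 2 nodes {kale, daisy}, right has 0 { }.
        Root daisy: left subtree has 1 node {kale}, right has 0 { }.
    Root sage: left subtree has 3 nodes {fern, aster, ash}, right has 0 { }.
      Root aster: left subtree has 1 node {fern}, right has 1 {ash}.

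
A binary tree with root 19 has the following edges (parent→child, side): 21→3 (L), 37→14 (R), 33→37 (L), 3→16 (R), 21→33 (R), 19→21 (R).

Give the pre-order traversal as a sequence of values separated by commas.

19, 21, 3, 16, 33, 37, 14

Pre-order visits the node, then its left subtree, then its right subtree.
Visit 19.
At 19: no left child.
At 19: go right to 21.
  Visit 21.
  At 21: go left to 3.
    Visit 3.
    At 3: no left child.
    At 3: go right to 16.
      16 is a leaf — visit 16.
  At 21: go right to 33.
    Visit 33.
    At 33: go left to 37.
      Visit 37.
      At 37: no left child.
      At 37: go right to 14.
        14 is a leaf — visit 14.
    At 33: no right child.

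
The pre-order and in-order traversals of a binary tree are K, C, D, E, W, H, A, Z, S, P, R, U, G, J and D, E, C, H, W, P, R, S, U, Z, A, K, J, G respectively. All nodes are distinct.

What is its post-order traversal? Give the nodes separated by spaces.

The first element of pre-order is the root; it splits in-order into left and right subtrees.
Root K: left subtree has 11 nodes {D, E, C, H, W, P, R, S, U, Z, A}, right has 2 {J, G}.
  Root C: left subtree has 2 nodes {D, E}, right has 8 {H, W, P, R, S, U, Z, A}.
    Root D: left subtree has 0 nodes { }, right has 1 {E}.
    Root W: left subtree has 1 node {H}, right has 6 {P, R, S, U, Z, A}.
      Root A: left subtree has 5 nodes {P, R, S, U, Z}, right has 0 { }.
        Root Z: left subtree has 4 nodes {P, R, S, U}, right has 0 { }.
          Root S: left subtree has 2 nodes {P, R}, right has 1 {U}.
            Root P: left subtree has 0 nodes { }, right has 1 {R}.
  Root G: left subtree has 1 node {J}, right has 0 { }.

E D H R P U S Z A W C J G K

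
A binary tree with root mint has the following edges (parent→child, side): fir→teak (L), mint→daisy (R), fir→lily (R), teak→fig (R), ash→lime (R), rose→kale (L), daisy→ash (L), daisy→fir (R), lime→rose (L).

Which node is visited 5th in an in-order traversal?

In-order visits the left subtree, then the node, then the right subtree.
At mint: no left child.
Visit mint.
At mint: go right to daisy.
  At daisy: go left to ash.
    At ash: no left child.
    Visit ash.
    At ash: go right to lime.
      At lime: go left to rose.
        At rose: go left to kale.
          kale is a leaf — visit kale.
        Visit rose.
        At rose: no right child.
      Visit lime.
      At lime: no right child.
  Visit daisy.
  At daisy: go right to fir.
    At fir: go left to teak.
      At teak: no left child.
      Visit teak.
      At teak: go right to fig.
        fig is a leaf — visit fig.
    Visit fir.
    At fir: go right to lily.
      lily is a leaf — visit lily.
Full in-order sequence: mint, ash, kale, rose, lime, daisy, teak, fig, fir, lily.

lime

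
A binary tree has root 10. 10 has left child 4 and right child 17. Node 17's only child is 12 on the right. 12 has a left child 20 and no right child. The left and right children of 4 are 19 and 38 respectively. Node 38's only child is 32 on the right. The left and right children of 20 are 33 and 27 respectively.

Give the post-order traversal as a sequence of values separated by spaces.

Post-order visits the left subtree, then the right subtree, then the node.
At 10: go left to 4.
  At 4: go left to 19.
    19 is a leaf — visit 19.
  At 4: go right to 38.
    At 38: no left child.
    At 38: go right to 32.
      32 is a leaf — visit 32.
    Visit 38.
  Visit 4.
At 10: go right to 17.
  At 17: no left child.
  At 17: go right to 12.
    At 12: go left to 20.
      At 20: go left to 33.
        33 is a leaf — visit 33.
      At 20: go right to 27.
        27 is a leaf — visit 27.
      Visit 20.
    At 12: no right child.
    Visit 12.
  Visit 17.
Visit 10.

19 32 38 4 33 27 20 12 17 10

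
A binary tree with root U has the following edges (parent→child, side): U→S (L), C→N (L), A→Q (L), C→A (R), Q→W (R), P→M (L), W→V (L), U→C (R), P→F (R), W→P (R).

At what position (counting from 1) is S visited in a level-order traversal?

2

Level-order visits nodes level by level from the root, left to right within each level.
Level 0: U
Level 1: S, C
Level 2: N, A
Level 3: Q
Level 4: W
Level 5: V, P
Level 6: M, F
Full level-order sequence: U, S, C, N, A, Q, W, V, P, M, F.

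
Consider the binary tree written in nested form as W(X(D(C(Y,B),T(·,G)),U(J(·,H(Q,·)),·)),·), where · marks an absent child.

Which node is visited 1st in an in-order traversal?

In-order visits the left subtree, then the node, then the right subtree.
At W: go left to X.
  At X: go left to D.
    At D: go left to C.
      At C: go left to Y.
        Y is a leaf — visit Y.
      Visit C.
      At C: go right to B.
        B is a leaf — visit B.
    Visit D.
    At D: go right to T.
      At T: no left child.
      Visit T.
      At T: go right to G.
        G is a leaf — visit G.
  Visit X.
  At X: go right to U.
    At U: go left to J.
      At J: no left child.
      Visit J.
      At J: go right to H.
        At H: go left to Q.
          Q is a leaf — visit Q.
        Visit H.
        At H: no right child.
    Visit U.
    At U: no right child.
Visit W.
At W: no right child.
Full in-order sequence: Y, C, B, D, T, G, X, J, Q, H, U, W.

Y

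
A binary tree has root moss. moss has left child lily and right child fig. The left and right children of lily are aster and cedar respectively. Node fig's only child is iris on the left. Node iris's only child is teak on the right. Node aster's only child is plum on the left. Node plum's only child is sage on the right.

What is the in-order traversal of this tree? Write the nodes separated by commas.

In-order visits the left subtree, then the node, then the right subtree.
At moss: go left to lily.
  At lily: go left to aster.
    At aster: go left to plum.
      At plum: no left child.
      Visit plum.
      At plum: go right to sage.
        sage is a leaf — visit sage.
    Visit aster.
    At aster: no right child.
  Visit lily.
  At lily: go right to cedar.
    cedar is a leaf — visit cedar.
Visit moss.
At moss: go right to fig.
  At fig: go left to iris.
    At iris: no left child.
    Visit iris.
    At iris: go right to teak.
      teak is a leaf — visit teak.
  Visit fig.
  At fig: no right child.

plum, sage, aster, lily, cedar, moss, iris, teak, fig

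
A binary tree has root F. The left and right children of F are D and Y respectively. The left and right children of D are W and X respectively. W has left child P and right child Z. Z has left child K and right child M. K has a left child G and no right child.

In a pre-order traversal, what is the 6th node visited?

Pre-order visits the node, then its left subtree, then its right subtree.
Visit F.
At F: go left to D.
  Visit D.
  At D: go left to W.
    Visit W.
    At W: go left to P.
      P is a leaf — visit P.
    At W: go right to Z.
      Visit Z.
      At Z: go left to K.
        Visit K.
        At K: go left to G.
          G is a leaf — visit G.
        At K: no right child.
      At Z: go right to M.
        M is a leaf — visit M.
  At D: go right to X.
    X is a leaf — visit X.
At F: go right to Y.
  Y is a leaf — visit Y.
Full pre-order sequence: F, D, W, P, Z, K, G, M, X, Y.

K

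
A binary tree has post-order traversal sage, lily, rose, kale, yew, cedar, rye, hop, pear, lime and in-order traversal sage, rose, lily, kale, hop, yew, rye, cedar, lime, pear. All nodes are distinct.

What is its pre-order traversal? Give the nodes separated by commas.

The last element of post-order is the root; it splits in-order into left and right subtrees.
Root lime: left subtree has 8 nodes {sage, rose, lily, kale, hop, yew, rye, cedar}, right has 1 {pear}.
  Root hop: left subtree has 4 nodes {sage, rose, lily, kale}, right has 3 {yew, rye, cedar}.
    Root kale: left subtree has 3 nodes {sage, rose, lily}, right has 0 { }.
      Root rose: left subtree has 1 node {sage}, right has 1 {lily}.
    Root rye: left subtree has 1 node {yew}, right has 1 {cedar}.

lime, hop, kale, rose, sage, lily, rye, yew, cedar, pear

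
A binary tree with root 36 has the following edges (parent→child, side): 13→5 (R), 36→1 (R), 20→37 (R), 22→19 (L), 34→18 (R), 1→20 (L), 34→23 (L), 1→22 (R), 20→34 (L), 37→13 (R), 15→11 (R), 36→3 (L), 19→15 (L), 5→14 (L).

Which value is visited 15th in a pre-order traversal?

11

Pre-order visits the node, then its left subtree, then its right subtree.
Visit 36.
At 36: go left to 3.
  3 is a leaf — visit 3.
At 36: go right to 1.
  Visit 1.
  At 1: go left to 20.
    Visit 20.
    At 20: go left to 34.
      Visit 34.
      At 34: go left to 23.
        23 is a leaf — visit 23.
      At 34: go right to 18.
        18 is a leaf — visit 18.
    At 20: go right to 37.
      Visit 37.
      At 37: no left child.
      At 37: go right to 13.
        Visit 13.
        At 13: no left child.
        At 13: go right to 5.
          Visit 5.
          At 5: go left to 14.
            14 is a leaf — visit 14.
          At 5: no right child.
  At 1: go right to 22.
    Visit 22.
    At 22: go left to 19.
      Visit 19.
      At 19: go left to 15.
        Visit 15.
        At 15: no left child.
        At 15: go right to 11.
          11 is a leaf — visit 11.
      At 19: no right child.
    At 22: no right child.
Full pre-order sequence: 36, 3, 1, 20, 34, 23, 18, 37, 13, 5, 14, 22, 19, 15, 11.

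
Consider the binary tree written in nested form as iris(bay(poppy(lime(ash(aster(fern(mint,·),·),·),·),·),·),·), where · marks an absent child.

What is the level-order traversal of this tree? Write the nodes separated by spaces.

Level-order visits nodes level by level from the root, left to right within each level.
Level 0: iris
Level 1: bay
Level 2: poppy
Level 3: lime
Level 4: ash
Level 5: aster
Level 6: fern
Level 7: mint

iris bay poppy lime ash aster fern mint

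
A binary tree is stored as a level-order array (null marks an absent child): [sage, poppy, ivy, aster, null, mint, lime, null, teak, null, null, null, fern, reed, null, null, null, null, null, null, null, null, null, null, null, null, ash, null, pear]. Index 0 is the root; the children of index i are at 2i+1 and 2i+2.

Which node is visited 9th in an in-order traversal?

In-order visits the left subtree, then the node, then the right subtree.
At sage: go left to poppy.
  At poppy: go left to aster.
    At aster: no left child.
    Visit aster.
    At aster: go right to teak.
      teak is a leaf — visit teak.
  Visit poppy.
  At poppy: no right child.
Visit sage.
At sage: go right to ivy.
  At ivy: go left to mint.
    At mint: no left child.
    Visit mint.
    At mint: go right to fern.
      At fern: no left child.
      Visit fern.
      At fern: go right to ash.
        ash is a leaf — visit ash.
  Visit ivy.
  At ivy: go right to lime.
    At lime: go left to reed.
      At reed: no left child.
      Visit reed.
      At reed: go right to pear.
        pear is a leaf — visit pear.
    Visit lime.
    At lime: no right child.
Full in-order sequence: aster, teak, poppy, sage, mint, fern, ash, ivy, reed, pear, lime.

reed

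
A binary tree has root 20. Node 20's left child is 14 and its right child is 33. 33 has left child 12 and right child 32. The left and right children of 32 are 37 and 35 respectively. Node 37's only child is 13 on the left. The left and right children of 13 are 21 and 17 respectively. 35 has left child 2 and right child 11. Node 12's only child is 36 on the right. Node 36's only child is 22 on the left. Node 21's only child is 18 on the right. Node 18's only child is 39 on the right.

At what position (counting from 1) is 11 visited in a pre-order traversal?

16

Pre-order visits the node, then its left subtree, then its right subtree.
Visit 20.
At 20: go left to 14.
  14 is a leaf — visit 14.
At 20: go right to 33.
  Visit 33.
  At 33: go left to 12.
    Visit 12.
    At 12: no left child.
    At 12: go right to 36.
      Visit 36.
      At 36: go left to 22.
        22 is a leaf — visit 22.
      At 36: no right child.
  At 33: go right to 32.
    Visit 32.
    At 32: go left to 37.
      Visit 37.
      At 37: go left to 13.
        Visit 13.
        At 13: go left to 21.
          Visit 21.
          At 21: no left child.
          At 21: go right to 18.
            Visit 18.
            At 18: no left child.
            At 18: go right to 39.
              39 is a leaf — visit 39.
        At 13: go right to 17.
          17 is a leaf — visit 17.
      At 37: no right child.
    At 32: go right to 35.
      Visit 35.
      At 35: go left to 2.
        2 is a leaf — visit 2.
      At 35: go right to 11.
        11 is a leaf — visit 11.
Full pre-order sequence: 20, 14, 33, 12, 36, 22, 32, 37, 13, 21, 18, 39, 17, 35, 2, 11.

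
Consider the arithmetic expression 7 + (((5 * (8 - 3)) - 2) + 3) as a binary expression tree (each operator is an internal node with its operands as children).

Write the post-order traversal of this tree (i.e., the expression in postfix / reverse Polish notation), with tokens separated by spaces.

7 5 8 3 - * 2 - 3 + +

Post-order on an expression tree gives postfix notation: for each operator, emit left operand, right operand, then the operator.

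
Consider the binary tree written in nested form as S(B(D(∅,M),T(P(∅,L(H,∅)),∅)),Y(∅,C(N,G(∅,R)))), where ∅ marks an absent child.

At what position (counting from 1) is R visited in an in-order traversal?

13

In-order visits the left subtree, then the node, then the right subtree.
At S: go left to B.
  At B: go left to D.
    At D: no left child.
    Visit D.
    At D: go right to M.
      M is a leaf — visit M.
  Visit B.
  At B: go right to T.
    At T: go left to P.
      At P: no left child.
      Visit P.
      At P: go right to L.
        At L: go left to H.
          H is a leaf — visit H.
        Visit L.
        At L: no right child.
    Visit T.
    At T: no right child.
Visit S.
At S: go right to Y.
  At Y: no left child.
  Visit Y.
  At Y: go right to C.
    At C: go left to N.
      N is a leaf — visit N.
    Visit C.
    At C: go right to G.
      At G: no left child.
      Visit G.
      At G: go right to R.
        R is a leaf — visit R.
Full in-order sequence: D, M, B, P, H, L, T, S, Y, N, C, G, R.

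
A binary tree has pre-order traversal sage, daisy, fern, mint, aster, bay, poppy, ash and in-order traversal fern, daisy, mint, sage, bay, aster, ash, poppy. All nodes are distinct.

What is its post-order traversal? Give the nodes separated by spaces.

The first element of pre-order is the root; it splits in-order into left and right subtrees.
Root sage: left subtree has 3 nodes {fern, daisy, mint}, right has 4 {bay, aster, ash, poppy}.
  Root daisy: left subtree has 1 node {fern}, right has 1 {mint}.
  Root aster: left subtree has 1 node {bay}, right has 2 {ash, poppy}.
    Root poppy: left subtree has 1 node {ash}, right has 0 { }.

fern mint daisy bay ash poppy aster sage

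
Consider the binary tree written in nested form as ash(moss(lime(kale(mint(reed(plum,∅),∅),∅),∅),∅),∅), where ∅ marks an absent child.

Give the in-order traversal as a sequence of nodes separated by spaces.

In-order visits the left subtree, then the node, then the right subtree.
At ash: go left to moss.
  At moss: go left to lime.
    At lime: go left to kale.
      At kale: go left to mint.
        At mint: go left to reed.
          At reed: go left to plum.
            plum is a leaf — visit plum.
          Visit reed.
          At reed: no right child.
        Visit mint.
        At mint: no right child.
      Visit kale.
      At kale: no right child.
    Visit lime.
    At lime: no right child.
  Visit moss.
  At moss: no right child.
Visit ash.
At ash: no right child.

plum reed mint kale lime moss ash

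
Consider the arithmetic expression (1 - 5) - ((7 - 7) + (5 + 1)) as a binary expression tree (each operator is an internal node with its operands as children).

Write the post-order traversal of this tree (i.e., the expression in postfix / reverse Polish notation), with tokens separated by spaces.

Post-order on an expression tree gives postfix notation: for each operator, emit left operand, right operand, then the operator.

1 5 - 7 7 - 5 1 + + -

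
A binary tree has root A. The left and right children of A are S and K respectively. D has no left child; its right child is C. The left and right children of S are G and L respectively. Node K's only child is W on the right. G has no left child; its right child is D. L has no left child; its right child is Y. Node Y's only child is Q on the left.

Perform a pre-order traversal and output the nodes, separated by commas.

A, S, G, D, C, L, Y, Q, K, W

Pre-order visits the node, then its left subtree, then its right subtree.
Visit A.
At A: go left to S.
  Visit S.
  At S: go left to G.
    Visit G.
    At G: no left child.
    At G: go right to D.
      Visit D.
      At D: no left child.
      At D: go right to C.
        C is a leaf — visit C.
  At S: go right to L.
    Visit L.
    At L: no left child.
    At L: go right to Y.
      Visit Y.
      At Y: go left to Q.
        Q is a leaf — visit Q.
      At Y: no right child.
At A: go right to K.
  Visit K.
  At K: no left child.
  At K: go right to W.
    W is a leaf — visit W.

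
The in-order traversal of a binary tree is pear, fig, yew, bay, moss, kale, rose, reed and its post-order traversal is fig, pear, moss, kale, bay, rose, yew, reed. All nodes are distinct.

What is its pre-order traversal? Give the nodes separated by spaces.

reed yew pear fig rose bay kale moss

The last element of post-order is the root; it splits in-order into left and right subtrees.
Root reed: left subtree has 7 nodes {pear, fig, yew, bay, moss, kale, rose}, right has 0 { }.
  Root yew: left subtree has 2 nodes {pear, fig}, right has 4 {bay, moss, kale, rose}.
    Root pear: left subtree has 0 nodes { }, right has 1 {fig}.
    Root rose: left subtree has 3 nodes {bay, moss, kale}, right has 0 { }.
      Root bay: left subtree has 0 nodes { }, right has 2 {moss, kale}.
        Root kale: left subtree has 1 node {moss}, right has 0 { }.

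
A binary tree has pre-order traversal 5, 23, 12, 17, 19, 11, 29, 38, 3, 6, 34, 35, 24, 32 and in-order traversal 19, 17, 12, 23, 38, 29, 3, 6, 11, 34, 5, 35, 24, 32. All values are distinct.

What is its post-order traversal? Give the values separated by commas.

The first element of pre-order is the root; it splits in-order into left and right subtrees.
Root 5: left subtree has 10 nodes {19, 17, 12, 23, 38, 29, 3, 6, 11, 34}, right has 3 {35, 24, 32}.
  Root 23: left subtree has 3 nodes {19, 17, 12}, right has 6 {38, 29, 3, 6, 11, 34}.
    Root 12: left subtree has 2 nodes {19, 17}, right has 0 { }.
      Root 17: left subtree has 1 node {19}, right has 0 { }.
    Root 11: left subtree has 4 nodes {38, 29, 3, 6}, right has 1 {34}.
      Root 29: left subtree has 1 node {38}, right has 2 {3, 6}.
        Root 3: left subtree has 0 nodes { }, right has 1 {6}.
  Root 35: left subtree has 0 nodes { }, right has 2 {24, 32}.
    Root 24: left subtree has 0 nodes { }, right has 1 {32}.

19, 17, 12, 38, 6, 3, 29, 34, 11, 23, 32, 24, 35, 5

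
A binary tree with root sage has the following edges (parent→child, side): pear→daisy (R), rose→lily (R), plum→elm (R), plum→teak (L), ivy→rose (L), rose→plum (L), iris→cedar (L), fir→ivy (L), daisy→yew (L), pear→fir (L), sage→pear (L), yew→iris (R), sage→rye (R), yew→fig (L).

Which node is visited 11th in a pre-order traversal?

Pre-order visits the node, then its left subtree, then its right subtree.
Visit sage.
At sage: go left to pear.
  Visit pear.
  At pear: go left to fir.
    Visit fir.
    At fir: go left to ivy.
      Visit ivy.
      At ivy: go left to rose.
        Visit rose.
        At rose: go left to plum.
          Visit plum.
          At plum: go left to teak.
            teak is a leaf — visit teak.
          At plum: go right to elm.
            elm is a leaf — visit elm.
        At rose: go right to lily.
          lily is a leaf — visit lily.
      At ivy: no right child.
    At fir: no right child.
  At pear: go right to daisy.
    Visit daisy.
    At daisy: go left to yew.
      Visit yew.
      At yew: go left to fig.
        fig is a leaf — visit fig.
      At yew: go right to iris.
        Visit iris.
        At iris: go left to cedar.
          cedar is a leaf — visit cedar.
        At iris: no right child.
    At daisy: no right child.
At sage: go right to rye.
  rye is a leaf — visit rye.
Full pre-order sequence: sage, pear, fir, ivy, rose, plum, teak, elm, lily, daisy, yew, fig, iris, cedar, rye.

yew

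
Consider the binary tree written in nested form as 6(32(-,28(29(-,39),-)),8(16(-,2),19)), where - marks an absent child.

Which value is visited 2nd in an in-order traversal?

29

In-order visits the left subtree, then the node, then the right subtree.
At 6: go left to 32.
  At 32: no left child.
  Visit 32.
  At 32: go right to 28.
    At 28: go left to 29.
      At 29: no left child.
      Visit 29.
      At 29: go right to 39.
        39 is a leaf — visit 39.
    Visit 28.
    At 28: no right child.
Visit 6.
At 6: go right to 8.
  At 8: go left to 16.
    At 16: no left child.
    Visit 16.
    At 16: go right to 2.
      2 is a leaf — visit 2.
  Visit 8.
  At 8: go right to 19.
    19 is a leaf — visit 19.
Full in-order sequence: 32, 29, 39, 28, 6, 16, 2, 8, 19.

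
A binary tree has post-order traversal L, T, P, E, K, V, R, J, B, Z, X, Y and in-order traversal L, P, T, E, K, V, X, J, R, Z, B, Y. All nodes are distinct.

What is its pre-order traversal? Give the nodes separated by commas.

Y, X, V, K, E, P, L, T, Z, J, R, B

The last element of post-order is the root; it splits in-order into left and right subtrees.
Root Y: left subtree has 11 nodes {L, P, T, E, K, V, X, J, R, Z, B}, right has 0 { }.
  Root X: left subtree has 6 nodes {L, P, T, E, K, V}, right has 4 {J, R, Z, B}.
    Root V: left subtree has 5 nodes {L, P, T, E, K}, right has 0 { }.
      Root K: left subtree has 4 nodes {L, P, T, E}, right has 0 { }.
        Root E: left subtree has 3 nodes {L, P, T}, right has 0 { }.
          Root P: left subtree has 1 node {L}, right has 1 {T}.
    Root Z: left subtree has 2 nodes {J, R}, right has 1 {B}.
      Root J: left subtree has 0 nodes { }, right has 1 {R}.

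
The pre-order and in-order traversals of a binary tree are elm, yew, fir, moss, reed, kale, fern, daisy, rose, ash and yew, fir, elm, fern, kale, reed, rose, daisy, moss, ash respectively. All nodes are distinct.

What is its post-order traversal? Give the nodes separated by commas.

The first element of pre-order is the root; it splits in-order into left and right subtrees.
Root elm: left subtree has 2 nodes {yew, fir}, right has 7 {fern, kale, reed, rose, daisy, moss, ash}.
  Root yew: left subtree has 0 nodes { }, right has 1 {fir}.
  Root moss: left subtree has 5 nodes {fern, kale, reed, rose, daisy}, right has 1 {ash}.
    Root reed: left subtree has 2 nodes {fern, kale}, right has 2 {rose, daisy}.
      Root kale: left subtree has 1 node {fern}, right has 0 { }.
      Root daisy: left subtree has 1 node {rose}, right has 0 { }.

fir, yew, fern, kale, rose, daisy, reed, ash, moss, elm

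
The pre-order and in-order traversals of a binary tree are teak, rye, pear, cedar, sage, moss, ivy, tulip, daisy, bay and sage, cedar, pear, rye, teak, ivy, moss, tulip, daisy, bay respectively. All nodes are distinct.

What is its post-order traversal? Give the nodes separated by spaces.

The first element of pre-order is the root; it splits in-order into left and right subtrees.
Root teak: left subtree has 4 nodes {sage, cedar, pear, rye}, right has 5 {ivy, moss, tulip, daisy, bay}.
  Root rye: left subtree has 3 nodes {sage, cedar, pear}, right has 0 { }.
    Root pear: left subtree has 2 nodes {sage, cedar}, right has 0 { }.
      Root cedar: left subtree has 1 node {sage}, right has 0 { }.
  Root moss: left subtree has 1 node {ivy}, right has 3 {tulip, daisy, bay}.
    Root tulip: left subtree has 0 nodes { }, right has 2 {daisy, bay}.
      Root daisy: left subtree has 0 nodes { }, right has 1 {bay}.

sage cedar pear rye ivy bay daisy tulip moss teak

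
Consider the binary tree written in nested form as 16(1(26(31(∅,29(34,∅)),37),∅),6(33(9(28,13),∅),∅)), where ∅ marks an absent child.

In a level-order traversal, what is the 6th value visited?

31

Level-order visits nodes level by level from the root, left to right within each level.
Level 0: 16
Level 1: 1, 6
Level 2: 26, 33
Level 3: 31, 37, 9
Level 4: 29, 28, 13
Level 5: 34
Full level-order sequence: 16, 1, 6, 26, 33, 31, 37, 9, 29, 28, 13, 34.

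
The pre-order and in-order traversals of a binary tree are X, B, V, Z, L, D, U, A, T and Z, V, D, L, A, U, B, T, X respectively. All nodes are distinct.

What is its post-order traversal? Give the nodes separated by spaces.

The first element of pre-order is the root; it splits in-order into left and right subtrees.
Root X: left subtree has 8 nodes {Z, V, D, L, A, U, B, T}, right has 0 { }.
  Root B: left subtree has 6 nodes {Z, V, D, L, A, U}, right has 1 {T}.
    Root V: left subtree has 1 node {Z}, right has 4 {D, L, A, U}.
      Root L: left subtree has 1 node {D}, right has 2 {A, U}.
        Root U: left subtree has 1 node {A}, right has 0 { }.

Z D A U L V T B X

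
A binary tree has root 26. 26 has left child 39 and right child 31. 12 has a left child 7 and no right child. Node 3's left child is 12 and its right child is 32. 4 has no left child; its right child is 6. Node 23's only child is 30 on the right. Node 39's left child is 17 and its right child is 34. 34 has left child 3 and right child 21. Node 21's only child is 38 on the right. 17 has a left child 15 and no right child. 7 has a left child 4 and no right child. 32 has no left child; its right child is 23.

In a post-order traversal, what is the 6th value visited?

Post-order visits the left subtree, then the right subtree, then the node.
At 26: go left to 39.
  At 39: go left to 17.
    At 17: go left to 15.
      15 is a leaf — visit 15.
    At 17: no right child.
    Visit 17.
  At 39: go right to 34.
    At 34: go left to 3.
      At 3: go left to 12.
        At 12: go left to 7.
          At 7: go left to 4.
            At 4: no left child.
            At 4: go right to 6.
              6 is a leaf — visit 6.
            Visit 4.
          At 7: no right child.
          Visit 7.
        At 12: no right child.
        Visit 12.
      At 3: go right to 32.
        At 32: no left child.
        At 32: go right to 23.
          At 23: no left child.
          At 23: go right to 30.
            30 is a leaf — visit 30.
          Visit 23.
        Visit 32.
      Visit 3.
    At 34: go right to 21.
      At 21: no left child.
      At 21: go right to 38.
        38 is a leaf — visit 38.
      Visit 21.
    Visit 34.
  Visit 39.
At 26: go right to 31.
  31 is a leaf — visit 31.
Visit 26.
Full post-order sequence: 15, 17, 6, 4, 7, 12, 30, 23, 32, 3, 38, 21, 34, 39, 31, 26.

12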